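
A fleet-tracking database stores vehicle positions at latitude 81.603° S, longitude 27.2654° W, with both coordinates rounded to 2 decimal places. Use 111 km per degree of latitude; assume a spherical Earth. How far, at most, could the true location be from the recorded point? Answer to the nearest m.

Rounding to 2 decimal places leaves each coordinate within ±0.005° of the true value.
North–south component: 0.005° × 111000 = 555 m.
E–W at 81.603°: 0.005° × 111000 × cos 81.603° = 0.005 × 111000 × 0.1460 ≈ 81.0473 m.
Worst case both components are at the extreme and orthogonal: √(555² + 81.0473²) ≈ 560.887 m.

561 m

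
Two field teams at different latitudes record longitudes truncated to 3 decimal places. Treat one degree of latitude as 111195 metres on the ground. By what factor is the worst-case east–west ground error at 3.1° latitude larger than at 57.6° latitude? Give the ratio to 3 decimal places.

Truncating at 3 decimal places can drop up to a full unit in the last place, so the longitude may be off by as much as 0.001°.
Error at 3.1° = 0.001° × 111195 × cos 3.1° ≈ 111.2 × 0.9985 = 111.03 m.
Error at 57.6° = 0.001° × 111195 × cos 57.6° ≈ 111.2 × 0.5358 = 59.581 m.
The ratio reduces to cos 3.1° / cos 57.6° = 0.9985/0.5358 ≈ 1.8635.

1.864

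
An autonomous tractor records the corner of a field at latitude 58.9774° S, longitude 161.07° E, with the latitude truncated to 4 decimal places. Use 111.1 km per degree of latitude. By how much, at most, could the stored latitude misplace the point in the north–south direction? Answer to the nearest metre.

Truncating at 4 decimal places can drop up to a full unit in the last place, so the latitude may be off by as much as 0.0001°.
So the N–S error is at most 0.0001 × 111100 = 11.11 m.

11 metres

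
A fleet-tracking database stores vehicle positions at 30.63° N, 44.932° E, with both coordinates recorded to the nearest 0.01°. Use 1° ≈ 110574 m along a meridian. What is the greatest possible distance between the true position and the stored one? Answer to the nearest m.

Rounding to 2 decimal places leaves each coordinate within ±0.005° of the true value.
Latitude error → 0.005 × 110574 = 552.87 m along the meridian.
East–west component at 30.63°: 0.005° × 110574 × cos 30.63° ≈ 0.005 × 95146.2 ≈ 475.731 m.
Worst case both components are at the extreme and orthogonal: √(552.87² + 475.731²) ≈ 729.373 m.

729 m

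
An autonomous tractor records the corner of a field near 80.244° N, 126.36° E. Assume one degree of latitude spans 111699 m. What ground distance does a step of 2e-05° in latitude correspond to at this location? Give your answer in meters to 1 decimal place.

2.2 meters

Along a meridian 2e-05° is 2e-05 × 111699 = 2.23398 m.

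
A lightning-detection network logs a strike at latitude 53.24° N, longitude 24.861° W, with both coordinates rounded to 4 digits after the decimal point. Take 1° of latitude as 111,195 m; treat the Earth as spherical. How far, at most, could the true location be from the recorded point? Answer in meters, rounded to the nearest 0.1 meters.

Rounding to 4 decimal places leaves each coordinate within ±5e-05° of the true value.
Latitude error → 5e-05 × 111195 = 5.55975 m along the meridian.
E–W at 53.24°: 5e-05° × 111195 × cos 53.24° = 5e-05 × 111195 × 0.5985 ≈ 3.32731 m.
Worst case both components are at the extreme and orthogonal: √(5.55975² + 3.32731²) ≈ 6.47934 m.

6.5 meters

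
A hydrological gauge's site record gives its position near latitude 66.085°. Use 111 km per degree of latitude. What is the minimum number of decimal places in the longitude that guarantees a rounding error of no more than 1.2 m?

At 66.085° one degree of longitude covers 111000 × cos 66.085° ≈ 111000 × 0.4054 ≈ 44997.3 m.
Rounding to N decimal places gives at most 0.5 × 10⁻ᴺ degrees of error, i.e. 0.5 × 10⁻ᴺ × 44997.3 m.
Setting 22498.6 × 10⁻ᴺ ≤ 1.2 gives 10ᴺ ≥ 1.875e+04, i.e. N ≥ 4.27.
At 4 places the error can reach 2.25 m, but 5 places keeps it to 0.225 m.

5 decimal places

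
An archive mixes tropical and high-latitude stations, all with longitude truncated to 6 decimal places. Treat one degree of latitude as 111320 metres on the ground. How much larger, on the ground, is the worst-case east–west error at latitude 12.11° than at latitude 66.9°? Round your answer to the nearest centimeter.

7 centimeters

Truncating at 6 decimal places can drop up to a full unit in the last place, so the longitude may be off by as much as 1e-06°.
At 12.11°: 1e-06° × 111320 × cos 12.11° = 1e-06 × 111320 × 0.9777 ≈ 0.10884 m.
At 66.9°: 1e-06° × 111320 × cos 66.9° = 1e-06 × 111320 × 0.3923 ≈ 0.043675 m.
So the lower-latitude error exceeds the higher by 0.10884 − 0.043675 = 0.065168 m.
That is 0.0651678 m = 6.5168 cm.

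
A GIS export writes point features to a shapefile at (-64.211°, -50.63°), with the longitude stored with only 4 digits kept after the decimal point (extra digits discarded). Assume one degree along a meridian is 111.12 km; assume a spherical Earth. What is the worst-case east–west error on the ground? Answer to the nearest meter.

5 meters

Truncating at 4 decimal places can drop up to a full unit in the last place, so the longitude may be off by as much as 0.0001°.
At latitude 64.211° a degree of longitude spans 111120 m × cos 64.211° = 111120 × 0.4351 ≈ 48343.7 m.
So at most 0.0001° × 48343.7 ≈ 4.83437 m east–west.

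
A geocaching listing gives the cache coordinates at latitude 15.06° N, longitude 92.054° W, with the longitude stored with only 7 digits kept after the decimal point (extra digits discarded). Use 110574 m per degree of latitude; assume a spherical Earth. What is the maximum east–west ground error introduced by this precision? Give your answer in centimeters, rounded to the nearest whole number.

1 centimeters

Truncating at 7 decimal places can drop up to a full unit in the last place, so the longitude may be off by as much as 1e-07°.
Parallels shrink by cos φ, so at 15.06° a degree of longitude is 110574 × 0.9657 ≈ 106776 m.
So at most 1e-07° × 106776 ≈ 0.0106776 m east–west.
That is 0.0106776 m = 1.0678 cm.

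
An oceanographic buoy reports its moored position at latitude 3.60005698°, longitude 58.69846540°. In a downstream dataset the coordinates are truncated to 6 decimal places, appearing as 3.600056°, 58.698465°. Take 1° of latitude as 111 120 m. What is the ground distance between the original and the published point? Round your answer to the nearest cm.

12 cm

The latitude changed by +0.00000098° and the longitude by +0.00000040°.
N–S: 0.00000098° × 111120 m/° = 0.108898 m.
E–W at 3.60006°: 0.00000040° × 111120 × cos 3.60006° = 0.00000040 × 111120 × 0.9980 ≈ 0.0443603 m.
Combined displacement = (0.108898² + 0.0443603²)^½ ≈ 0.117586 m.
That is 0.117586 m = 11.759 cm.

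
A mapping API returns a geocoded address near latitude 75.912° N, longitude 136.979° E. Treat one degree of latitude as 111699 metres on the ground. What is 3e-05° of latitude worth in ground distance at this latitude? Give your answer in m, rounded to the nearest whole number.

3 m

3e-05° × 111699 m/° = 3.35097 m.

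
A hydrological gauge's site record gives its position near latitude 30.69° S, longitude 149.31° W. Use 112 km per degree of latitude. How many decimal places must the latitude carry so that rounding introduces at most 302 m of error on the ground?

3

One degree of latitude covers 112000 m.
N decimal places → at most half a unit in the last place, 0.5 × 10⁻ᴺ° = 112000/2 × 10⁻ᴺ m.
Need 0.5 × 112000 × 10⁻ᴺ ≤ 302 → 10⁻ᴺ ≤ 5.393e-03, so N ≥ 2.27.
At 2 places the error can reach 560 m, but 3 places keeps it to 56 m.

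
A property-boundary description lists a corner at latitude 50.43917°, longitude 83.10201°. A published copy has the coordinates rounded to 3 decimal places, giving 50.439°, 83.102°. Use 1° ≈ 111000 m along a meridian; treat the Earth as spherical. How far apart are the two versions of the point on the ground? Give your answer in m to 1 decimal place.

Δlat = 50.43917 − 50.439 = +0.00017°; Δlon = 83.10201 − 83.102 = +0.00001°.
N–S: 0.00017° × 111000 m/° = 18.87 m.
East–west at this latitude: 0.00001° × 111000 × cos 50.439° ≈ 0.00001 × 70695.8 = 0.706958 m.
Distance: √(18.87² + 0.706958²) ≈ 18.8832 m.

18.9 m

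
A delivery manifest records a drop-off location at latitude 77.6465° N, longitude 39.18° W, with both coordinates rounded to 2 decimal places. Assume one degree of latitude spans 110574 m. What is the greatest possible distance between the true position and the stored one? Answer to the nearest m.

565 m

Rounding to 2 decimal places leaves each coordinate within ±0.005° of the true value.
Latitude error → 0.005 × 110574 = 552.87 m along the meridian.
E–W at 77.6465°: 0.005° × 110574 × cos 77.6465° = 0.005 × 110574 × 0.2139 ≈ 118.282 m.
Worst case both components are at the extreme and orthogonal: √(552.87² + 118.282²) ≈ 565.381 m.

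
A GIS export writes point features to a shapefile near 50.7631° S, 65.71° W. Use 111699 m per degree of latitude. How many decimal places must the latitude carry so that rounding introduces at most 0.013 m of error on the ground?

One degree of latitude covers 111699 m.
With N decimal places the half-ulp bound is 0.5·10⁻ᴺ°, or 0.5·10⁻ᴺ × 111699 m on the ground.
Need 0.5 × 111699 × 10⁻ᴺ ≤ 0.013 → 10⁻ᴺ ≤ 2.328e-07, so N ≥ 6.63.
So 7 decimal places suffice (0.00558 m); 6 would allow up to 0.0558 m.

7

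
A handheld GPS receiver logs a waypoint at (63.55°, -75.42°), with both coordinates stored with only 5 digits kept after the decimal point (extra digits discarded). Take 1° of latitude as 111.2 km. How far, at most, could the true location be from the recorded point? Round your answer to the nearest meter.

Truncating at 5 decimal places can drop up to a full unit in the last place, so each coordinate may be off by as much as 1e-05°.
Latitude error → 1e-05 × 111200 = 1.112 m along the meridian.
East–west component at 63.55°: 1e-05° × 111200 × cos 63.55° ≈ 1e-05 × 49530.3 ≈ 0.495303 m.
Worst case both components are at the extreme and orthogonal: √(1.112² + 0.495303²) ≈ 1.21732 m.

1 meters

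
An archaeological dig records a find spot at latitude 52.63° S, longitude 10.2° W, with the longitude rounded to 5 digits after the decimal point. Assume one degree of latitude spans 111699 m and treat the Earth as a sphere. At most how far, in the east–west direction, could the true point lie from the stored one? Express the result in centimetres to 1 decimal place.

33.9 centimetres

Rounding to 5 decimal places leaves the longitude within ±5e-06° of the true value.
One degree of longitude at 52.63° is 111699 × cos 52.63° ≈ 111699 × 0.6070 = 67796.8 m.
So at most 5e-06° × 67796.8 ≈ 0.338984 m east–west.
That is 0.338984 m = 33.898 cm.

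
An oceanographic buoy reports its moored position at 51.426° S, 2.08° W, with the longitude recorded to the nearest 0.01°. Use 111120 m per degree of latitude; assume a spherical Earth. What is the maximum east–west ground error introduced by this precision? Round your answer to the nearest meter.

346 meters

Rounding to 2 decimal places leaves the longitude within ±0.005° of the true value.
Parallels shrink by cos φ, so at 51.426° a degree of longitude is 111120 × 0.6235 ≈ 69286.1 m.
Maximum E–W displacement: 0.005 × 69286.1 = 346.43 m.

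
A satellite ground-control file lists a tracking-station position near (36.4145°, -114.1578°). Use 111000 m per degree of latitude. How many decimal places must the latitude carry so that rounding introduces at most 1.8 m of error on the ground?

5 decimal places

One degree of latitude covers 111000 m.
N decimal places → at most half a unit in the last place, 0.5 × 10⁻ᴺ° = 111000/2 × 10⁻ᴺ m.
Need 0.5 × 111000 × 10⁻ᴺ ≤ 1.8 → 10⁻ᴺ ≤ 3.243e-05, so N ≥ 4.49.
At 4 places the error can reach 5.55 m, but 5 places keeps it to 0.555 m.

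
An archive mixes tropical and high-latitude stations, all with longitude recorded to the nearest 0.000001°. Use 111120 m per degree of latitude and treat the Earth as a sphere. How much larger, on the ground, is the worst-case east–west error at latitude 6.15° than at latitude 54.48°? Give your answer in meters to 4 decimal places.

0.0230 meters

Rounding to 6 decimal places leaves the longitude within ±5e-07° of the true value.
At 6.15°: 5e-07° × 111120 × cos 6.15° = 5e-07 × 111120 × 0.9942 ≈ 0.05524 m.
At 54.48°: 5e-07° × 111120 × cos 54.48° = 5e-07 × 111120 × 0.5810 ≈ 0.03228 m.
So the lower-latitude error exceeds the higher by 0.05524 − 0.03228 = 0.022961 m.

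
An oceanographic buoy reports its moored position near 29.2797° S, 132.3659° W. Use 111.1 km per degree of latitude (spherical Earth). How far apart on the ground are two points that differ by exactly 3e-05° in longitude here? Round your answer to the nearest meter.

3 meters

At 29.2797° a degree of longitude is 111100 × cos 29.2797° ≈ 96906.2 m, so 3e-05° corresponds to 2.90718 m.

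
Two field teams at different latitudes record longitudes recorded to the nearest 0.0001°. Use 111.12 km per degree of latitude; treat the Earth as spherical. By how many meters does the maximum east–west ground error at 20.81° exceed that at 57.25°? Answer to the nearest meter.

Rounding to 4 decimal places leaves the longitude within ±5e-05° of the true value.
At 20.81°: 5e-05° × 111120 × cos 20.81° = 5e-05 × 111120 × 0.9348 ≈ 5.1935 m.
At 57.25°: 5e-05° × 111120 × cos 57.25° = 5e-05 × 111120 × 0.5410 ≈ 3.0057 m.
Difference: 5.1935 − 3.0057 = 2.1879 m.

2 meters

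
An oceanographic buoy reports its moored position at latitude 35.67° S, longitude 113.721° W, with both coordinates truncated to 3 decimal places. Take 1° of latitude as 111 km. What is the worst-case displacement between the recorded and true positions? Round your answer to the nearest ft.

Truncating at 3 decimal places can drop up to a full unit in the last place, so each coordinate may be off by as much as 0.001°.
Latitude error → 0.001 × 111000 = 111 m along the meridian.
E–W at 35.67°: 0.001° × 111000 × cos 35.67° = 0.001 × 111000 × 0.8124 ≈ 90.1752 m.
Combining orthogonally: (111² + 90.1752²)^½ ≈ 143.012 m.
In feet: 143.012 m ÷ 0.3048 ≈ 469.2 ft.

469 ft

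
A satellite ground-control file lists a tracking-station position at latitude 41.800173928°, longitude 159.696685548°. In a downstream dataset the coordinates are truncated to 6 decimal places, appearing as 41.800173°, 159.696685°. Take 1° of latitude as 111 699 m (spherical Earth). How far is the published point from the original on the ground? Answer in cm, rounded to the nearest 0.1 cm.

11.3 cm

The latitude changed by +0.000000928° and the longitude by +0.000000548°.
North–south shift: 0.000000928 × 111699 = 0.103657 m.
E–W at 41.8002°: 0.000000548° × 111699 × cos 41.8002° = 0.000000548 × 111699 × 0.7455 ≈ 0.0456312 m.
Combined displacement = (0.103657² + 0.0456312²)^½ ≈ 0.113256 m.
That is 0.113256 m = 11.326 cm.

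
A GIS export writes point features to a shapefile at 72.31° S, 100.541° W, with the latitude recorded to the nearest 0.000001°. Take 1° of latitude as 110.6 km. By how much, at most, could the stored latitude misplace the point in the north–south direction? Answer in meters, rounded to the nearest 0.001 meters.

Rounding to 6 decimal places leaves the latitude within ±5e-07° of the true value.
North–south distance: 5e-07° × 110600 m/° = 0.0553 m.

0.055 meters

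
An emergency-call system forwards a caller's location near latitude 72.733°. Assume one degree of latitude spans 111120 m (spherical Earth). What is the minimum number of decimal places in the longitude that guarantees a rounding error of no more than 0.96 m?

5

At 72.733° one degree of longitude covers 111120 × cos 72.733° ≈ 111120 × 0.2968 ≈ 32983.2 m.
Rounding to N decimal places gives at most 0.5 × 10⁻ᴺ degrees of error, i.e. 0.5 × 10⁻ᴺ × 32983.2 m.
Need 0.5 × 32983.2 × 10⁻ᴺ ≤ 0.96 → 10⁻ᴺ ≤ 5.821e-05, so N ≥ 4.23.
At 4 places the error can reach 1.65 m, but 5 places keeps it to 0.165 m.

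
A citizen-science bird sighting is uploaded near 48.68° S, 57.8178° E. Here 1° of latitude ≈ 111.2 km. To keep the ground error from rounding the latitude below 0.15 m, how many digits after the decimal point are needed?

6

One degree of latitude covers 111200 m.
N decimal places → at most half a unit in the last place, 0.5 × 10⁻ᴺ° = 111200/2 × 10⁻ᴺ m.
Need 0.5 × 111200 × 10⁻ᴺ ≤ 0.15 → 10⁻ᴺ ≤ 2.698e-06, so N ≥ 5.57.
At 5 places the error can reach 0.556 m, but 6 places keeps it to 0.0556 m.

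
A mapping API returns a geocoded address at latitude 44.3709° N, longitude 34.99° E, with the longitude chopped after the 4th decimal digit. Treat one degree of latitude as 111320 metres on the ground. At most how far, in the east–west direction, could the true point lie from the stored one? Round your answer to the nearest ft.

Truncating at 4 decimal places can drop up to a full unit in the last place, so the longitude may be off by as much as 0.0001°.
Parallels shrink by cos φ, so at 44.3709° a degree of longitude is 111320 × 0.7148 ≈ 79574.6 m.
East–west error: 0.0001° × 79574.6 m/° ≈ 7.95746 m.
Converting: 7.95746 m × 3.2808 ft/m ≈ 26.107 ft.

26 ft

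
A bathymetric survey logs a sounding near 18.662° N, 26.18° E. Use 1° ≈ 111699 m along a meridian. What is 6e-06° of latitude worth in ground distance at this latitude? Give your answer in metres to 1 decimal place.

6e-06° × 111699 m/° = 0.670194 m.

0.7 metres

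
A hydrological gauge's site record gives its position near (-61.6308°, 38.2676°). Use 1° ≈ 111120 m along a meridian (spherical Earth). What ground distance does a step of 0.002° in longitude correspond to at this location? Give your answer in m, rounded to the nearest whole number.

One degree of longitude here spans 111120 × cos 61.6308° = 111120 × 0.4752 ≈ 52798.8 m; 0.002° of that is 105.598 m.

106 m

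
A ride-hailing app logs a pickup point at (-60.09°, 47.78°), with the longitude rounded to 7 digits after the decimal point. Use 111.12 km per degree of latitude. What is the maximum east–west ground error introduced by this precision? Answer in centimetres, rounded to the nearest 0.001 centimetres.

Rounding to 7 decimal places leaves the longitude within ±5e-08° of the true value.
At latitude 60.09° a degree of longitude spans 111120 m × cos 60.09° = 111120 × 0.4986 ≈ 55408.8 m.
So at most 5e-08° × 55408.8 ≈ 0.00277044 m east–west.
That is 0.00277044 m = 0.27704 cm.

0.277 centimetres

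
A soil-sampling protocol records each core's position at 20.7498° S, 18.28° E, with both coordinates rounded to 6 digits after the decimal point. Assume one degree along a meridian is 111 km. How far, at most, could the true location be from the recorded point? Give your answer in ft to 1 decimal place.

0.2 ft

Rounding to 6 decimal places leaves each coordinate within ±5e-07° of the true value.
North–south component: 5e-07° × 111000 = 0.0555 m.
Longitude error → 5e-07 × 111000 × cos 20.7498° = 5e-07 × 111000 × 0.9351 ≈ 0.0519001 m.
Combining orthogonally: (0.0555² + 0.0519001²)^½ ≈ 0.075986 m.
In feet: 0.075986 m ÷ 0.3048 ≈ 0.2493 ft.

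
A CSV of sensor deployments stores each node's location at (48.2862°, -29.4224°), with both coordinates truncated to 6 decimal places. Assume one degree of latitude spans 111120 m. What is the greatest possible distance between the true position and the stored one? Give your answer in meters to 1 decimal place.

Truncating at 6 decimal places can drop up to a full unit in the last place, so each coordinate may be off by as much as 1e-06°.
Latitude error → 1e-06 × 111120 = 0.11112 m along the meridian.
Longitude error → 1e-06 × 111120 × cos 48.2862° = 1e-06 × 111120 × 0.6654 ≈ 0.0739404 m.
Combining orthogonally: (0.11112² + 0.0739404²)^½ ≈ 0.133472 m.

0.1 meters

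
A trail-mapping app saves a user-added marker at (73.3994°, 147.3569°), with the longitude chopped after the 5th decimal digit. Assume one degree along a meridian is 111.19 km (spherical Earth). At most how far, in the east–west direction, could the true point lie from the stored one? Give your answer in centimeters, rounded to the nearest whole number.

Truncating at 5 decimal places can drop up to a full unit in the last place, so the longitude may be off by as much as 1e-05°.
Parallels shrink by cos φ, so at 73.3994° a degree of longitude is 111190 × 0.2857 ≈ 31766.8 m.
Maximum E–W displacement: 1e-05 × 31766.8 = 0.317668 m.
That is 0.317668 m = 31.767 cm.

32 centimeters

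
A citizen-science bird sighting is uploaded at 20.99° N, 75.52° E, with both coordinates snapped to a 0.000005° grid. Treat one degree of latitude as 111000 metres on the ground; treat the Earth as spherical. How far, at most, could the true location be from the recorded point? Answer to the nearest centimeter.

38 centimeters

With a 0.000005° grid the true value lies within half a step, ±0.000005°/2 = ±2.5e-06°, of the stored one.
Latitude error → 2.5e-06 × 111000 = 0.2775 m along the meridian.
East–west component at 20.99°: 2.5e-06° × 111000 × cos 20.99° ≈ 2.5e-06 × 103634 ≈ 0.259086 m.
Combining orthogonally: (0.2775² + 0.259086²)^½ ≈ 0.379647 m.
That is 0.379647 m = 37.965 cm.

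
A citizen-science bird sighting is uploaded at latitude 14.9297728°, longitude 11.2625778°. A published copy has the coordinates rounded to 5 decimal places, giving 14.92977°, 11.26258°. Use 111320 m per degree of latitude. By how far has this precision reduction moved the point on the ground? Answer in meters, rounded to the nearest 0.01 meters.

0.39 meters

Δlat = 14.9297728 − 14.92977 = +0.0000028°; Δlon = 11.2625778 − 11.26258 = -0.0000022°.
N–S: 0.0000028° × 111320 m/° = 0.311696 m.
E–W at 14.9298°: -0.0000022° × 111320 × cos 14.9298° = -0.0000022 × 111320 × 0.9662 ≈ -0.236637 m.
Distance: √(0.311696² + 0.236637²) ≈ 0.391345 m.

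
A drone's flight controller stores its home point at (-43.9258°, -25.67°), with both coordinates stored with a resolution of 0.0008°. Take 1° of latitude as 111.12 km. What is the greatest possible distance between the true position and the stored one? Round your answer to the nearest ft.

180 ft

With a 0.0008° grid the true value lies within half a step, ±0.0008°/2 = ±0.0004°, of the stored one.
Latitude error → 0.0004 × 111120 = 44.448 m along the meridian.
East–west component at 43.9258°: 0.0004° × 111120 × cos 43.9258° ≈ 0.0004 × 80032.9 ≈ 32.0132 m.
Worst case both components are at the extreme and orthogonal: √(44.448² + 32.0132²) ≈ 54.7765 m.
In feet: 54.7765 m ÷ 0.3048 ≈ 179.71 ft.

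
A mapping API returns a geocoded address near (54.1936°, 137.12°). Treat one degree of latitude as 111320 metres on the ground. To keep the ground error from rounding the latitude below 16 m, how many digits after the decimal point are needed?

4 decimal places

One degree of latitude covers 111320 m.
N decimal places → at most half a unit in the last place, 0.5 × 10⁻ᴺ° = 111320/2 × 10⁻ᴺ m.
Setting 55660 × 10⁻ᴺ ≤ 16 gives 10ᴺ ≥ 3479, i.e. N ≥ 3.54.
So 4 decimal places suffice (5.57 m); 3 would allow up to 55.7 m.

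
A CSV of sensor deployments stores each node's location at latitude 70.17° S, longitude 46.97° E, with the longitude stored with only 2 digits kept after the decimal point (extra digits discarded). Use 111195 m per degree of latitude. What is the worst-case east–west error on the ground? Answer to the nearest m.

377 m

Truncating at 2 decimal places can drop up to a full unit in the last place, so the longitude may be off by as much as 0.01°.
At latitude 70.17° a degree of longitude spans 111195 m × cos 70.17° = 111195 × 0.3392 ≈ 37720.7 m.
So at most 0.01° × 37720.7 ≈ 377.207 m east–west.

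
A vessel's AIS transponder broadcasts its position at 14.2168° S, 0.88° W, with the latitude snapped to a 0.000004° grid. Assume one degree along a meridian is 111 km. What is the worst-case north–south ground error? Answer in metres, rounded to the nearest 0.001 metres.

0.222 metres

With a 0.000004° grid the true value lies within half a step, ±0.000004°/2 = ±2e-06°, of the stored one.
So the N–S error is at most 2e-06 × 111000 = 0.222 m.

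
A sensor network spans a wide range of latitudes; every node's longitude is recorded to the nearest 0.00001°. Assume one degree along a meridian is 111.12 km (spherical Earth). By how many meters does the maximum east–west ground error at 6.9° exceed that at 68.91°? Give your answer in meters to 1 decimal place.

0.4 meters

Rounding to 5 decimal places leaves the longitude within ±5e-06° of the true value.
At 6.9°: 5e-06° × 111120 × cos 6.9° = 5e-06 × 111120 × 0.9928 ≈ 0.55158 m.
At 68.91°: 5e-06° × 111120 × cos 68.91° = 5e-06 × 111120 × 0.3598 ≈ 0.19992 m.
So the lower-latitude error exceeds the higher by 0.55158 − 0.19992 = 0.35165 m.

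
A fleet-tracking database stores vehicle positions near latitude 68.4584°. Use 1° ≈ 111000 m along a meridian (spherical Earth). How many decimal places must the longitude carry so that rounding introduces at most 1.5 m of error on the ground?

At 68.4584° one degree of longitude covers 111000 × cos 68.4584° ≈ 111000 × 0.3672 ≈ 40756.6 m.
N decimal places → at most half a unit in the last place, 0.5 × 10⁻ᴺ° = 40756.6/2 × 10⁻ᴺ m.
Setting 20378.3 × 10⁻ᴺ ≤ 1.5 gives 10ᴺ ≥ 1.359e+04, i.e. N ≥ 4.13.
At 4 places the error can reach 2.04 m, but 5 places keeps it to 0.204 m.

5 decimal places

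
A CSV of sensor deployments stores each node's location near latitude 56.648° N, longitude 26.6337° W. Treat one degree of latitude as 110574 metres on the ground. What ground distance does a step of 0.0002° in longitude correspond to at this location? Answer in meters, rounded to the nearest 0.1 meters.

At 56.648° a degree of longitude is 110574 × cos 56.648° ≈ 60791.5 m, so 0.0002° corresponds to 12.1583 m.

12.2 meters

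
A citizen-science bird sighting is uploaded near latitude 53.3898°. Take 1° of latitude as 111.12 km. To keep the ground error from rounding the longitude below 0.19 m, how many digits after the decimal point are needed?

6 decimal places

At 53.3898° one degree of longitude covers 111120 × cos 53.3898° ≈ 111120 × 0.5964 ≈ 66268.4 m.
Rounding to N decimal places gives at most 0.5 × 10⁻ᴺ degrees of error, i.e. 0.5 × 10⁻ᴺ × 66268.4 m.
Need 0.5 × 66268.4 × 10⁻ᴺ ≤ 0.19 → 10⁻ᴺ ≤ 5.734e-06, so N ≥ 5.24.
N = 5 would give 0.331 m (too coarse); N = 6 gives 0.0331 m ≤ 0.19 m.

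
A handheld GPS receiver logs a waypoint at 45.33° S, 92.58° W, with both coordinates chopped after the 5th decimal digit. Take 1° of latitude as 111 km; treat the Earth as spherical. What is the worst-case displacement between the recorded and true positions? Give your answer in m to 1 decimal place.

1.4 m

Truncating at 5 decimal places can drop up to a full unit in the last place, so each coordinate may be off by as much as 1e-05°.
Latitude error → 1e-05 × 111000 = 1.11 m along the meridian.
E–W at 45.33°: 1e-05° × 111000 × cos 45.33° = 1e-05 × 111000 × 0.7030 ≈ 0.780355 m.
Worst case both components are at the extreme and orthogonal: √(1.11² + 0.780355²) ≈ 1.35685 m.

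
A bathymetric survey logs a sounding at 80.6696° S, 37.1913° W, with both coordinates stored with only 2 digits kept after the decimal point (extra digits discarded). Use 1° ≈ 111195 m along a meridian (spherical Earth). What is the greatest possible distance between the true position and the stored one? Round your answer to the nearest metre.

Truncating at 2 decimal places can drop up to a full unit in the last place, so each coordinate may be off by as much as 0.01°.
North–south component: 0.01° × 111195 = 1111.95 m.
E–W at 80.6696°: 0.01° × 111195 × cos 80.6696° = 0.01 × 111195 × 0.1621 ≈ 180.278 m.
Worst case both components are at the extreme and orthogonal: √(1111.95² + 180.278²) ≈ 1126.47 m.

1126 metres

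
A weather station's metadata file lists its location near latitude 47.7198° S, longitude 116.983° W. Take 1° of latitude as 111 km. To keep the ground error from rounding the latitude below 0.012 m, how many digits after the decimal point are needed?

7 decimal places

One degree of latitude covers 111000 m.
With N decimal places the half-ulp bound is 0.5·10⁻ᴺ°, or 0.5·10⁻ᴺ × 111000 m on the ground.
Need 0.5 × 111000 × 10⁻ᴺ ≤ 0.012 → 10⁻ᴺ ≤ 2.162e-07, so N ≥ 6.67.
So 7 decimal places suffice (0.00555 m); 6 would allow up to 0.0555 m.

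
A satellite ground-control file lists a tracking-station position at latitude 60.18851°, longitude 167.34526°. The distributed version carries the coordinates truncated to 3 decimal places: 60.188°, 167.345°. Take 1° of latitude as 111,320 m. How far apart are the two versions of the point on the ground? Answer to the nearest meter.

59 meters

Δlat = 60.18851 − 60.188 = +0.00051°; Δlon = 167.34526 − 167.345 = +0.00026°.
N–S: 0.00051° × 111320 m/° = 56.7732 m.
E–W at 60.188°: 0.00026° × 111320 × cos 60.188° = 0.00026 × 111320 × 0.4972 ≈ 14.3893 m.
Combined displacement = (56.7732² + 14.3893²)^½ ≈ 58.5683 m.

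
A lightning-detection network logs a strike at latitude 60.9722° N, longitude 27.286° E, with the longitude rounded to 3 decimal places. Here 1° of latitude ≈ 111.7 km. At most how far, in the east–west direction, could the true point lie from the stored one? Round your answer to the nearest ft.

Rounding to 3 decimal places leaves the longitude within ±0.0005° of the true value.
At latitude 60.9722° a degree of longitude spans 111700 m × cos 60.9722° = 111700 × 0.4852 ≈ 54200.6 m.
East–west error: 0.0005° × 54200.6 m/° ≈ 27.1003 m.
In feet: 27.1003 m ÷ 0.3048 ≈ 88.912 ft.

89 ft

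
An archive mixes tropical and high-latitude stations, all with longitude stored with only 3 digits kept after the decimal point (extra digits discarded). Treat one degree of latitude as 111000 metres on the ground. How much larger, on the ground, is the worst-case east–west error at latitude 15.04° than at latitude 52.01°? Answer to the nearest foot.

128 feet

Truncating at 3 decimal places can drop up to a full unit in the last place, so the longitude may be off by as much as 0.001°.
Error at 15.04° = 0.001° × 111000 × cos 15.04° ≈ 111 × 0.9657 = 107.2 m.
Error at 52.01° = 0.001° × 111000 × cos 52.01° ≈ 111 × 0.6155 = 68.323 m.
So the lower-latitude error exceeds the higher by 107.2 − 68.323 = 38.875 m.
In feet: 38.8745 m ÷ 0.3048 ≈ 127.54 ft.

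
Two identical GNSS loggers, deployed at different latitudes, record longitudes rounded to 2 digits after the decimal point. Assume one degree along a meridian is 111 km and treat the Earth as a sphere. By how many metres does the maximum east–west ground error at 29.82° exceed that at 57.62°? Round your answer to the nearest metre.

184 metres

Rounding to 2 decimal places leaves the longitude within ±0.005° of the true value.
At 29.82°: 0.005° × 111000 × cos 29.82° = 0.005 × 111000 × 0.8676 ≈ 481.51 m.
Error at 57.62° = 0.005° × 111000 × cos 57.62° ≈ 555 × 0.5355 = 297.22 m.
Difference: 481.51 − 297.22 = 184.29 m.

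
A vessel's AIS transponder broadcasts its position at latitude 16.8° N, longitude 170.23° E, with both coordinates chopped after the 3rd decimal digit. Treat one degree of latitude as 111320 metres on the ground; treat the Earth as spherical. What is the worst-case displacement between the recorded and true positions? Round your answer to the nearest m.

154 m

Truncating at 3 decimal places can drop up to a full unit in the last place, so each coordinate may be off by as much as 0.001°.
Latitude error → 0.001 × 111320 = 111.32 m along the meridian.
E–W at 16.8°: 0.001° × 111320 × cos 16.8° = 0.001 × 111320 × 0.9573 ≈ 106.569 m.
Worst case both components are at the extreme and orthogonal: √(111.32² + 106.569²) ≈ 154.107 m.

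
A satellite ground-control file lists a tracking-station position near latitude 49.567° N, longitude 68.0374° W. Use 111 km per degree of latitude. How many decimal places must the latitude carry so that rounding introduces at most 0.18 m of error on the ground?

6 decimal places

One degree of latitude covers 111000 m.
N decimal places → at most half a unit in the last place, 0.5 × 10⁻ᴺ° = 111000/2 × 10⁻ᴺ m.
Setting 55500 × 10⁻ᴺ ≤ 0.18 gives 10ᴺ ≥ 3.083e+05, i.e. N ≥ 5.49.
So 6 decimal places suffice (0.0555 m); 5 would allow up to 0.555 m.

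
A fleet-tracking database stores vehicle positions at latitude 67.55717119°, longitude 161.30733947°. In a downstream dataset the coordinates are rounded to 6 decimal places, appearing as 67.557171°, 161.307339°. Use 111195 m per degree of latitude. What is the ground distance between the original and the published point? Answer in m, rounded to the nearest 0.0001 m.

0.0291 m

Δlat = 67.55717119 − 67.557171 = +0.00000019°; Δlon = 161.30733947 − 161.307339 = +0.00000047°.
N–S: 0.00000019° × 111195 m/° = 0.0211271 m.
East–west at this latitude: 0.00000047° × 111195 × cos 67.5572° ≈ 0.00000047 × 42450 = 0.0199515 m.
Distance: √(0.0211271² + 0.0199515²) ≈ 0.0290588 m.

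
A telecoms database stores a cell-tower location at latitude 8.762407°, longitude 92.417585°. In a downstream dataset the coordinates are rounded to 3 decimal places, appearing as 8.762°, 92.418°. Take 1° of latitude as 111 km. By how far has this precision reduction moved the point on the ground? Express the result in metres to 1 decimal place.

64.1 metres

Δlat = 8.762407 − 8.762 = +0.000407°; Δlon = 92.417585 − 92.418 = -0.000415°.
North–south shift: 0.000407 × 111000 = 45.177 m.
East–west at this latitude: -0.000415° × 111000 × cos 8.762° ≈ -0.000415 × 109705 = -45.5274 m.
Distance: √(45.177² + 45.5274²) ≈ 64.1382 m.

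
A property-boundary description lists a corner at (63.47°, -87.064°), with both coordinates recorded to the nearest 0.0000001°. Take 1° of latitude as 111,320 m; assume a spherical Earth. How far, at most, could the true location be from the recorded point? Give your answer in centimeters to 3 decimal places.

Rounding to 7 decimal places leaves each coordinate within ±5e-08° of the true value.
N–S: 5e-08° × 111320 m/° = 0.005566 m.
East–west component at 63.47°: 5e-08° × 111320 × cos 63.47° ≈ 5e-08 × 49722.9 ≈ 0.00248614 m.
Worst case both components are at the extreme and orthogonal: √(0.005566² + 0.00248614²) ≈ 0.006096 m.
That is 0.006096 m = 0.6096 cm.

0.610 centimeters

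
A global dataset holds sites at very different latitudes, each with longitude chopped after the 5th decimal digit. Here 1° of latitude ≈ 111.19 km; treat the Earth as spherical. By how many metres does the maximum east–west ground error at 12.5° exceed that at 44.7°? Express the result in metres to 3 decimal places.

0.295 metres

Truncating at 5 decimal places can drop up to a full unit in the last place, so the longitude may be off by as much as 1e-05°.
Error at 12.5° = 1e-05° × 111190 × cos 12.5° ≈ 1.1119 × 0.9763 = 1.0855 m.
Error at 44.7° = 1e-05° × 111190 × cos 44.7° ≈ 1.1119 × 0.7108 = 0.79034 m.
So the lower-latitude error exceeds the higher by 1.0855 − 0.79034 = 0.29521 m.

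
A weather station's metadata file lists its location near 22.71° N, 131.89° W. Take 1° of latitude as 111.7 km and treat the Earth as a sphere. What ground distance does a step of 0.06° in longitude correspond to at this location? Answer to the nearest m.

0.06° of longitude at 22.71° is 0.06 × 111700 × cos 22.71° ≈ 0.06 × 103040 = 6182.4 m.

6182 m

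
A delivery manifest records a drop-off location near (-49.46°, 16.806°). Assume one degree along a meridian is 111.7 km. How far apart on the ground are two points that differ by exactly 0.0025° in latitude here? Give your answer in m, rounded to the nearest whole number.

279 m

Along a meridian 0.0025° is 0.0025 × 111700 = 279.25 m.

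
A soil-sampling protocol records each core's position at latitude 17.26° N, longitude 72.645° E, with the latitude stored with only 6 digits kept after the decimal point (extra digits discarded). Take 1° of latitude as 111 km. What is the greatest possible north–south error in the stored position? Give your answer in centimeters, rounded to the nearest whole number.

11 centimeters

Truncating at 6 decimal places can drop up to a full unit in the last place, so the latitude may be off by as much as 1e-06°.
North–south distance: 1e-06° × 111000 m/° = 0.111 m.
That is 0.111 m = 11.1 cm.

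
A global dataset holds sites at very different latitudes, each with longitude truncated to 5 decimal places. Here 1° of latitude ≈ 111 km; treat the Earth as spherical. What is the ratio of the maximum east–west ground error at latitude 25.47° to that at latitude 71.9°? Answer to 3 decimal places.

Truncating at 5 decimal places can drop up to a full unit in the last place, so the longitude may be off by as much as 1e-05°.
Error at 25.47° = 1e-05° × 111000 × cos 25.47° ≈ 1.11 × 0.9028 = 1.0021 m.
At 71.9°: 1e-05° × 111000 × cos 71.9° = 1e-05 × 111000 × 0.3107 ≈ 0.34485 m.
Ratio: 1.0021 / 0.34485 = cos 25.47° / cos 71.9° ≈ 2.9060.

2.906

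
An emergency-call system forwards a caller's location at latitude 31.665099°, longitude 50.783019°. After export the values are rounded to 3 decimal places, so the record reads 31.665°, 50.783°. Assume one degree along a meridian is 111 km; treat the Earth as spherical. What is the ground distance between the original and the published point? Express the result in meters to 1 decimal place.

Δlat = 31.665099 − 31.665 = +0.000099°; Δlon = 50.783019 − 50.783 = +0.000019°.
N–S: 0.000099° × 111000 m/° = 10.989 m.
East–west at this latitude: 0.000019° × 111000 × cos 31.665° ≈ 0.000019 × 94475.6 = 1.79504 m.
Hypotenuse of the two orthogonal shifts: √(10.989² + 1.79504²) = 11.1346 m.

11.1 meters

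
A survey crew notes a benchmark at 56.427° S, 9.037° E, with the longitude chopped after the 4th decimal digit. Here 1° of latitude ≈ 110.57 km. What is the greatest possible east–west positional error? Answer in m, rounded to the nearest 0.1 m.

Truncating at 4 decimal places can drop up to a full unit in the last place, so the longitude may be off by as much as 0.0001°.
One degree of longitude at 56.427° is 110570 × cos 56.427° ≈ 110570 × 0.5530 = 61145.1 m.
So at most 0.0001° × 61145.1 ≈ 6.11451 m east–west.

6.1 m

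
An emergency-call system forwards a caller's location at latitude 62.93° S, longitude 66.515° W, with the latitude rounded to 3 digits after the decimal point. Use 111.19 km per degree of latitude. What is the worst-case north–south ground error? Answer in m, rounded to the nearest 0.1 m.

Rounding to 3 decimal places leaves the latitude within ±0.0005° of the true value.
North–south distance: 0.0005° × 111190 m/° = 55.595 m.

55.6 m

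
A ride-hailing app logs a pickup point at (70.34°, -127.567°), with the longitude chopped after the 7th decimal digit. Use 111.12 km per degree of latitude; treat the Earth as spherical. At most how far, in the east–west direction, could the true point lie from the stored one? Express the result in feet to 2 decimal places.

0.01 feet

Truncating at 7 decimal places can drop up to a full unit in the last place, so the longitude may be off by as much as 1e-07°.
Parallels shrink by cos φ, so at 70.34° a degree of longitude is 111120 × 0.3364 ≈ 37385 m.
So at most 1e-07° × 37385 ≈ 0.0037385 m east–west.
Converting: 0.0037385 m × 3.2808 ft/m ≈ 0.012265 ft.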